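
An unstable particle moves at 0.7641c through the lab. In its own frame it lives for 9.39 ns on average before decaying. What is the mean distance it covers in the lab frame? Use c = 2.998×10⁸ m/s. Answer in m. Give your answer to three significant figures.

3.33 m

Lorentz factor: γ = (1 − 0.58384881)^(−1/2) = 1.5502.
Lab-frame lifetime: Δt = γτ = 1.5502 × 9.39 ns = 14.556 ns.
Distance: d = vΔt = 0.7641 × 2.998×10⁸ m/s × 1.4556×10^-8 s = 3.33 m.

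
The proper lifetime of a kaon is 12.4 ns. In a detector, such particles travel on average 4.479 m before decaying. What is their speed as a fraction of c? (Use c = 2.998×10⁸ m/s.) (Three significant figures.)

Lab distance = (lab lifetime)·v = γτ·βc, so βγ = d/(cτ) = 4.479/(2.998×10⁸ × 1.240×10^-8) = 1.2048.
With βγ = 1.2048: γ² = 1 + (βγ)² = 2.45154, and β = (βγ)/γ = 1.2048/1.56574 = 0.769.

0.769c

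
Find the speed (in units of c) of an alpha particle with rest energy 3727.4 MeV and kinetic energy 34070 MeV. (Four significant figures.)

0.9951c

γ = 1 + K/(mc²) = 1 + 34070/3727.4 = 10.14.
β = √(1 − 1/γ²) = √(1 − 0.00972577) = √0.99027423 = 0.9951.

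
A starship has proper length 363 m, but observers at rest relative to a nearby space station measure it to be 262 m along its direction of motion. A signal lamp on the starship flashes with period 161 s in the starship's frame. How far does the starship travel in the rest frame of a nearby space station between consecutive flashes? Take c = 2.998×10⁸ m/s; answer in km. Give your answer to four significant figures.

Length contraction gives γ = L₀/L = 363/262 = 1.3855.
β = √(1 − 1/γ²) = 0.69214. Lab-frame period = γτ = 1.3855×161 s = 223.07 s. Distance = βc × γτ = 0.69214 × 2.998×10⁸ m/s × 223.07 s = 4.6288×10^10 m = 4.629×10^7 km.

4.629×10^7 km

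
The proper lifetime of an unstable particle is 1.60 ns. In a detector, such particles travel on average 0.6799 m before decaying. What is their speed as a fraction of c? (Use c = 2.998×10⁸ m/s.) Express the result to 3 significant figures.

d = βγcτ ⇒ βγ = d/(cτ) = 0.6799 m / (0.47968 m) = 1.4174.
β = (βγ)/√(1+(βγ)²) = 1.4174/√3.00902 = 0.817.

0.817c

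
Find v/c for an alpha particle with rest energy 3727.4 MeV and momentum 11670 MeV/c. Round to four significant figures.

0.9526

βγ = pc/(mc²) = 11670/3727.4 = 3.1309.
Since γ² = 1 + (βγ)² = 10.80253, γ = √10.80253 = 3.28672, and β = (βγ)/γ = 3.1309/3.28672 = 0.9526.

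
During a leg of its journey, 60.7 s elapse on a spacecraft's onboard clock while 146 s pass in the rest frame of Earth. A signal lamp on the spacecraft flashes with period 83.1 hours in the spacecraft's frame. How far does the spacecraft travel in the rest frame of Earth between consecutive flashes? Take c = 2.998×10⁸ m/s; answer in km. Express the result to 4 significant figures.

The time-dilation ratio gives γ = 146/60.7 = 2.40527.
β = √(1 − 1/γ²) = 0.90948. Lab-frame period = γτ = 2.40527×83.1 hours = 199.88 hours. Distance = βc × γτ = 0.90948 × 2.998×10⁸ m/s × 719568 s = 1.9620×10^14 m = 1.962×10^11 km.

1.962×10^11 km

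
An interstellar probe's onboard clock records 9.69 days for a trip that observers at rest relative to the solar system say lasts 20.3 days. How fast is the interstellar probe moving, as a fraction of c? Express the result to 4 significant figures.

0.8787c

γ = Δt/Δτ = 20.3/9.69 = 2.0949.
β = √(1 − 1/γ²) = √(1 − 0.227863) = √0.772137 = 0.8787.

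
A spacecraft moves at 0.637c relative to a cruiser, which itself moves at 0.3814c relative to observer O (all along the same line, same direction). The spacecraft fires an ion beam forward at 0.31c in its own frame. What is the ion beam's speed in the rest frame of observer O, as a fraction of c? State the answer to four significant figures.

0.9006c

Compose velocities in two stages. Stage 1 (into S'): u₁ = (0.31+0.637)/(1+0.31×0.637) = 0.79083.
Stage 2 (into S): u = (0.79083+0.3814)/(1+0.79083×0.3814) = 0.90059, so the speed is 0.9006c.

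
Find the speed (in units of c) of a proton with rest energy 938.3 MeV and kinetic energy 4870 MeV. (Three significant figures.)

0.987c

γ = 1 + K/(mc²) = 1 + 4870/938.3 = 6.1902.
β = √(1 − 1/γ²) = √(1 − 0.026097) = √0.973903 = 0.987.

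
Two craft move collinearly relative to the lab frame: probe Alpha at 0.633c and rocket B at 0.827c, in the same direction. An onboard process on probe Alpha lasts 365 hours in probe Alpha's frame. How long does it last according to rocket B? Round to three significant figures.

400 hours

Speed of probe Alpha in rocket B's frame: u = (v_A − v_B)/(1 − v_A v_B/c²) = (0.633 − 0.827)/(1 − 0.633×0.827) = −0.194/0.476509 = −0.40713; |u| = 0.40713c.
γ for this relative speed: γ = 1/√(1 − 0.165755) = 1.0948.
Probe Alpha's interval is proper; time dilation gives Δt_B = γΔτ = 1.0948 × 365 hours = 400 hours.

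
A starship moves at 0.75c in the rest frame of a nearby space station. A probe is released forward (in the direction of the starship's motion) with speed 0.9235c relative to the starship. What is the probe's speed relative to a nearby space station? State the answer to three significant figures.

0.989c

Relativistic velocity addition: u = (u' + v)/(1 + u'v/c²), with u' = 0.9235c and v = 0.75c.
Numerator: 0.9235 + 0.75 = 1.6735. Denominator: 1 + (0.9235)(0.75) = 1.692625.
u = 1.6735/1.692625 = 0.9887, so the speed is 0.989c.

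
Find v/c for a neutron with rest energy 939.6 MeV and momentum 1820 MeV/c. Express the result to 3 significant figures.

pc/(mc²) = 1820/939.6 = 1.937 = βγ = β/√(1−β²).
So β² = x²/(1 + x²) with x = 1.937: x² = 3.75197, β² = 3.75197/4.75197 = 0.789561, β = 0.889.

0.889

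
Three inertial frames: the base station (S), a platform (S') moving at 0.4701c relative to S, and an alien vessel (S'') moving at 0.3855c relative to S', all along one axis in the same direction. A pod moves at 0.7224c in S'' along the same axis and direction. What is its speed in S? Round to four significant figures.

First combine the pod and alien vessel (S''→S'): u₁ = (0.7224 + 0.3855)/(1 + 0.7224×0.3855) = 1.1079/1.2784852 = 0.86657.
Then combine with the platform (S'→S): u = (0.86657 + 0.4701)/(1 + 0.86657×0.4701) = 1.33667/1.407374557 = 0.94976.

0.9498c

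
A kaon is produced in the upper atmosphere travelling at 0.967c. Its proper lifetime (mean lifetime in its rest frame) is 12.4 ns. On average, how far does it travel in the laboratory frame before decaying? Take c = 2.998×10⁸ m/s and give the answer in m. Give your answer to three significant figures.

γ = 1/√(1 − β²) = 1/√(1 − 0.935089) = 1/√0.064911 = 1/0.254776 = 3.925.
Lab-frame lifetime: Δt = γτ = 3.925 × 12.4 ns = 48.67 ns.
Distance: d = vΔt = 0.967 × 2.998×10⁸ m/s × 4.8670×10^-8 s = 14.1 m.

14.1 m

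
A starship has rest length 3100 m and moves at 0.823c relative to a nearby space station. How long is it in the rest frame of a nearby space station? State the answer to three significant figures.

γ = 1/√(1 − β²) = 1/√(1 − 0.677329) = 1/√0.322671 = 1/0.568041 = 1.7604.
Along the direction of motion the measured length is L₀/γ = 3100/1.7604 = 1760 m.

1760 m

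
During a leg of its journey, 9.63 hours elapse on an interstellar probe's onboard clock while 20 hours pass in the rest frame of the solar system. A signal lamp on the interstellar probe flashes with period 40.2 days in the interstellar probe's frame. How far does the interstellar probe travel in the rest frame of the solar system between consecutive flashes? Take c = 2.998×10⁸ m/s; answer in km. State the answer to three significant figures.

γ = Δt/Δτ = 20/9.63 = 2.07684.
β = √(1 − 1/γ²) = 0.87645. Lab-frame period = γτ = 2.07684×40.2 days = 83.489 days. Distance = βc × γτ = 0.87645 × 2.998×10⁸ m/s × 7213449.6 s = 1.8954×10^15 m = 1.90×10^12 km.

1.90×10^12 km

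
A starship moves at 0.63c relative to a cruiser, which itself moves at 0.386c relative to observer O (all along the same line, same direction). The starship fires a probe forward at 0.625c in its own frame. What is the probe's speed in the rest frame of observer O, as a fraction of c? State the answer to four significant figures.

Compose velocities in two stages. Stage 1 (into S'): u₁ = (0.625+0.63)/(1+0.625×0.63) = 0.90045.
Stage 2 (into S): u = (0.90045+0.386)/(1+0.90045×0.386) = 0.95464, so the speed is 0.9546c.

0.9546c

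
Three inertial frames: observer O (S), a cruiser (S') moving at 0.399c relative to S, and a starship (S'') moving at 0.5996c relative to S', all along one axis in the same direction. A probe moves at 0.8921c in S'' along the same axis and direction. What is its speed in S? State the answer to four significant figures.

Apply u = (u'+v)/(1+u'v) twice. Probe in the cruiser frame: (0.8921+0.5996)/(1+0.8921·0.5996) = 1.4917/1.53490316 = 0.97185c.
That velocity, transformed to the rest frame of observer O: (0.97185+0.399)/(1+0.97185·0.399) = 1.37085/1.38776815 = 0.98781c.

0.9878c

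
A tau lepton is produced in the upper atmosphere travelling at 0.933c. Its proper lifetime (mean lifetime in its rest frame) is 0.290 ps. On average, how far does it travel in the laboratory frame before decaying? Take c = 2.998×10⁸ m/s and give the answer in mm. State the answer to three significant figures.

0.225 mm

β² = 0.870489, so γ = 1/√0.129511 = 2.7787.
Lab-frame lifetime: Δt = γτ = 2.7787 × 0.290 ps = 0.80582 ps.
Distance: d = vΔt = 0.933 × 2.998×10⁸ m/s × 8.0582×10^-13 s = 2.25×10^-4 m = 0.225 mm.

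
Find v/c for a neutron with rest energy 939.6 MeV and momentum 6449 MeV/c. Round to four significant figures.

0.9896

pc/(mc²) = 6449/939.6 = 6.8636 = βγ = β/√(1−β²).
So β² = x²/(1 + x²) with x = 6.8636: x² = 47.109, β² = 47.109/48.109 = 0.979214, β = 0.9896.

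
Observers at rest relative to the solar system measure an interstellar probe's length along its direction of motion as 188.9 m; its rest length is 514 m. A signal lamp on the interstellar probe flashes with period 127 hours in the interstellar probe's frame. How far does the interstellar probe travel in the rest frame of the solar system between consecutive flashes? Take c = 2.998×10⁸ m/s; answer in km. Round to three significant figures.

3.47×10^11 km

γ = L₀/L = 514/188.9 = 2.72102.
β = √(1 − 1/γ²) = 0.93002. Lab-frame period = γτ = 2.72102×127 hours = 345.57 hours. Distance = βc × γτ = 0.93002 × 2.998×10⁸ m/s × 1244052 s = 3.4687×10^14 m = 3.47×10^11 km.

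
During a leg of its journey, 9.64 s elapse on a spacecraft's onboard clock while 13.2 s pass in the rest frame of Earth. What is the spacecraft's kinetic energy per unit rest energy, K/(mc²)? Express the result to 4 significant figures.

0.3693

From Δt = γΔτ: γ = 13.2/9.64 = 1.36929.
Since K = (γ−1)mc², K/(mc²) = 1.36929 − 1 = 0.3693.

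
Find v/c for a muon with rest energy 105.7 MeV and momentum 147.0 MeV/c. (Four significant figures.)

βγ = pc/(mc²) = 147.0/105.7 = 1.3907.
Since γ² = 1 + (βγ)² = 2.93405, γ = √2.93405 = 1.71291, and β = (βγ)/γ = 1.3907/1.71291 = 0.8119.

0.8119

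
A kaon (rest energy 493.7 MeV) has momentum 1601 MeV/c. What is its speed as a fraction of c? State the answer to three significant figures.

βγ = pc/(mc²) = 1601/493.7 = 3.2429.
Since γ² = 1 + (βγ)² = 11.5164, γ = √11.5164 = 3.39358, and β = (βγ)/γ = 3.2429/3.39358 = 0.956.

0.956c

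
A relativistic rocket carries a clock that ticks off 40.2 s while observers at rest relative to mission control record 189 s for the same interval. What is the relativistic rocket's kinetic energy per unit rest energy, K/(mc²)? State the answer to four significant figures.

3.701

From Δt = γΔτ: γ = 189/40.2 = 4.70149.
Since K = (γ−1)mc², K/(mc²) = 4.70149 − 1 = 3.701.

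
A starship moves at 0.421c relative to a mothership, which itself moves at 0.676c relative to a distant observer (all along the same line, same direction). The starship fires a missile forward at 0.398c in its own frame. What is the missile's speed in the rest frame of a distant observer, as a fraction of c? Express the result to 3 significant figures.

Compose velocities in two stages. Stage 1 (into S'): u₁ = (0.398+0.421)/(1+0.398×0.421) = 0.70146.
Stage 2 (into S): u = (0.70146+0.676)/(1+0.70146×0.676) = 0.93439, so the speed is 0.934c.

0.934c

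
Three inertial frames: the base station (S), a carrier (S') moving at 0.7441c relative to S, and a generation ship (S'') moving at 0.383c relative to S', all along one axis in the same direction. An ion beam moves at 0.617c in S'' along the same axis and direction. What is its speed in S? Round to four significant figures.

0.9695c

Apply u = (u'+v)/(1+u'v) twice. Ion beam in the carrier frame: (0.617+0.383)/(1+0.617·0.383) = 1/1.236311 = 0.80886c.
That velocity, transformed to the rest frame of the base station: (0.80886+0.7441)/(1+0.80886·0.7441) = 1.55296/1.601872726 = 0.96947c.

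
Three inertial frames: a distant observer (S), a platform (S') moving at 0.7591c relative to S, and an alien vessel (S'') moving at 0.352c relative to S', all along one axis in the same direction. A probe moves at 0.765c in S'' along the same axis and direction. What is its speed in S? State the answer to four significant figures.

0.9827c

Apply u = (u'+v)/(1+u'v) twice. Probe in the platform frame: (0.765+0.352)/(1+0.765·0.352) = 1.117/1.26928 = 0.88003c.
That velocity, transformed to the rest frame of a distant observer: (0.88003+0.7591)/(1+0.88003·0.7591) = 1.63913/1.668030773 = 0.98267c.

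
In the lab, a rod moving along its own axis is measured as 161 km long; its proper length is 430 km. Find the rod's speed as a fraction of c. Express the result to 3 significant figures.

Length contraction gives γ = L₀/L = 430/161 = 2.6708.
β = √(1 − 1/γ²) = √0.85981 = 0.927.

0.927c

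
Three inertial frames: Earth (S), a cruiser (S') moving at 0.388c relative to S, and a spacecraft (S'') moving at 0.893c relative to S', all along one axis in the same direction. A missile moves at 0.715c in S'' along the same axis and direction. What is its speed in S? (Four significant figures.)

0.9918c

Compose velocities in two stages. Stage 1 (into S'): u₁ = (0.715+0.893)/(1+0.715×0.893) = 0.98139.
Stage 2 (into S): u = (0.98139+0.388)/(1+0.98139×0.388) = 0.99175, so the speed is 0.9918c.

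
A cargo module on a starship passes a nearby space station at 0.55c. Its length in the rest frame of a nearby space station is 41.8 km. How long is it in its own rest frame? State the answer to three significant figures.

Lorentz factor: γ = (1 − 0.3025)^(−1/2) = 1.1974.
Proper length: L₀ = γ·L = 1.1974 × 41.8 = 50.1 km.

50.1 km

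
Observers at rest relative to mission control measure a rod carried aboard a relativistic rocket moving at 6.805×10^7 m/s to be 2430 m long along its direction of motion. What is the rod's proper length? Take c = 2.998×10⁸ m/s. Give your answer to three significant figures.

β = v/c = (6.805×10^7 m/s)/(2.998×10⁸ m/s) = 0.226985.
β² = 0.05152219, so γ = 1/√0.9484778 = 1.0268.
Proper length: L₀ = γ·L = 1.0268 × 2430 = 2500 m.

2500 m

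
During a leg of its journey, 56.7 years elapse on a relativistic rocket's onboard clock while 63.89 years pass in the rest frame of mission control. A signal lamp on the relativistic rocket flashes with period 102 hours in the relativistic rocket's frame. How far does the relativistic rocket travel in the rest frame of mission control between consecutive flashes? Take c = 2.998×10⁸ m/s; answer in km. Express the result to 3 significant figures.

γ = Δt/Δτ = 63.89/56.7 = 1.12681.
β = √(1 − 1/γ²) = 0.46088. Lab-frame period = γτ = 1.12681×102 hours = 114.93 hours. Distance = βc × γτ = 0.46088 × 2.998×10⁸ m/s × 413748 s = 5.7168×10^13 m = 5.72×10^10 km.

5.72×10^10 km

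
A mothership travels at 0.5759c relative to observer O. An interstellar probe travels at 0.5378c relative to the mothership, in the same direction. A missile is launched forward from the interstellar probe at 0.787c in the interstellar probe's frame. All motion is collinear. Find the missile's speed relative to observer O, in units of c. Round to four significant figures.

0.9809c

Apply u = (u'+v)/(1+u'v) twice. Missile in the mothership frame: (0.787+0.5378)/(1+0.787·0.5378) = 1.3248/1.4232486 = 0.93083c.
That velocity, transformed to the rest frame of observer O: (0.93083+0.5759)/(1+0.93083·0.5759) = 1.50673/1.536064997 = 0.9809c.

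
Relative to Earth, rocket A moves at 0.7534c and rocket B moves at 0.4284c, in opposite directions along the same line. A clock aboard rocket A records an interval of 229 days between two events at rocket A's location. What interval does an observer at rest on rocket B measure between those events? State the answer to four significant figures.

509.8 days

Transform rocket A's velocity into rocket B's frame: (0.7534 + 0.4284)/(1 + 0.7534·0.4284) = 1.1818/1.32275656, so the relative speed is 0.89344c.
γ for this relative speed: γ = 1/√(1 − 0.798235) = 2.2263.
Rocket A's interval is proper; time dilation gives Δt_B = γΔτ = 2.2263 × 229 days = 509.8 days.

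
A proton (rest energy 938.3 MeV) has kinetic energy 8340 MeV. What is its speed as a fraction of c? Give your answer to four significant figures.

0.9949c

γ = 1 + K/(mc²) = 1 + 8340/938.3 = 9.8884.
β = √(1 − 1/γ²) = √(1 − 0.010227) = √0.989773 = 0.9949.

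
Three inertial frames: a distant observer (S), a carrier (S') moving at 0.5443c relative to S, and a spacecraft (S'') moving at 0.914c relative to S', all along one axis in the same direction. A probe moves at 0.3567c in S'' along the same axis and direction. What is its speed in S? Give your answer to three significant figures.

Apply u = (u'+v)/(1+u'v) twice. Probe in the carrier frame: (0.3567+0.914)/(1+0.3567·0.914) = 1.2707/1.3260238 = 0.95828c.
That velocity, transformed to the rest frame of a distant observer: (0.95828+0.5443)/(1+0.95828·0.5443) = 1.50258/1.521591804 = 0.98751c.

0.988c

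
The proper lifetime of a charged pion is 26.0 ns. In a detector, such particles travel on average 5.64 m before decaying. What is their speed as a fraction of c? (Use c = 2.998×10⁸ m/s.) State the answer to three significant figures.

0.586c

Let x = d/(cτ) = 5.640 m / (2.998×10⁸ m/s × 2.600×10^-8 s) = 0.72356. Since d = βγcτ, x = βγ = β/√(1−β²).
Solving: β² = x²/(1+x²) = 0.523539/1.523539 = 0.343633, so β = 0.586.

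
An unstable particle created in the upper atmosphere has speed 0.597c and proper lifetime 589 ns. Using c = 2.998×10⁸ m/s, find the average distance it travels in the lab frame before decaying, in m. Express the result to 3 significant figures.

131 m

Lorentz factor: γ = (1 − 0.356409)^(−1/2) = 1.2465.
Lab-frame lifetime: Δt = γτ = 1.2465 × 589 ns = 734.19 ns.
Distance: d = vΔt = 0.597 × 2.998×10⁸ m/s × 7.3419×10^-7 s = 131 m.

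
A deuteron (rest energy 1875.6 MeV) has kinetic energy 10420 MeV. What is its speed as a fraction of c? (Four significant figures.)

0.9883c

γ = 1 + K/(mc²) = 1 + 10420/1875.6 = 6.5556.
β = √(1 − 1/γ²) = √(1 − 0.0232689) = √0.9767311 = 0.9883.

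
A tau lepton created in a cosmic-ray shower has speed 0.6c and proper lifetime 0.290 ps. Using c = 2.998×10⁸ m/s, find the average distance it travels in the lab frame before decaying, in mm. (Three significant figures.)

With β = 0.6, γ = 1/√(1 − 0.6²) = 1/√0.64 = 1.25.
Lab-frame lifetime: Δt = γτ = 1.25 × 0.290 ps = 0.3625 ps.
Distance: d = vΔt = 0.6 × 2.998×10⁸ m/s × 3.6250×10^-13 s = 6.52×10^-5 m = 0.0652 mm.

0.0652 mm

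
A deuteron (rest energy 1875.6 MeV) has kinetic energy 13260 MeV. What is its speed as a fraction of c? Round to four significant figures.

0.9923c

K = (γ−1)mc², so γ = 1 + 13260/1875.6 = 8.0697.
Then v/c = √(1 − γ⁻²) = √(1 − 0.0153563) = √0.9846437 = 0.9923.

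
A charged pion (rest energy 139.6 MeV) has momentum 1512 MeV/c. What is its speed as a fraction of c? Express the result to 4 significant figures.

0.9958c

pc/(mc²) = 1512/139.6 = 10.831 = βγ = β/√(1−β²).
So β² = x²/(1 + x²) with x = 10.831: x² = 117.311, β² = 117.311/118.311 = 0.991548, β = 0.9958.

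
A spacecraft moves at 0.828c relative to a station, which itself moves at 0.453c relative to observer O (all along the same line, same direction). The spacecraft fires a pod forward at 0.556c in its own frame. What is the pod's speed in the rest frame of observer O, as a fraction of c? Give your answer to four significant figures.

Compose velocities in two stages. Stage 1 (into S'): u₁ = (0.556+0.828)/(1+0.556×0.828) = 0.94771.
Stage 2 (into S): u = (0.94771+0.453)/(1+0.94771×0.453) = 0.97999, so the speed is 0.9800c.

0.9800c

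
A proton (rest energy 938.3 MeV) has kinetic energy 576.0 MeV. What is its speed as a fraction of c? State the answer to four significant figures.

0.7849c

K = (γ−1)mc², so γ = 1 + 576.0/938.3 = 1.6139.
Then v/c = √(1 − γ⁻²) = √(1 − 0.383925) = √0.616075 = 0.7849.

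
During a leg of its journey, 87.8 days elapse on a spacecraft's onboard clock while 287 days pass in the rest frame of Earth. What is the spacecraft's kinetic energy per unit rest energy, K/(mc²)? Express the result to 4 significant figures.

2.269

The time-dilation ratio gives γ = 287/87.8 = 3.26879.
Since K = (γ−1)mc², K/(mc²) = 3.26879 − 1 = 2.269.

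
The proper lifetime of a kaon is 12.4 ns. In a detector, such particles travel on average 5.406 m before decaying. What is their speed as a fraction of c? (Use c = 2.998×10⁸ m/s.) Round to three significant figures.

0.824c

Lab distance = (lab lifetime)·v = γτ·βc, so βγ = d/(cτ) = 5.406/(2.998×10⁸ × 1.240×10^-8) = 1.4542.
With βγ = 1.4542: γ² = 1 + (βγ)² = 3.1147, and β = (βγ)/γ = 1.4542/1.76485 = 0.824.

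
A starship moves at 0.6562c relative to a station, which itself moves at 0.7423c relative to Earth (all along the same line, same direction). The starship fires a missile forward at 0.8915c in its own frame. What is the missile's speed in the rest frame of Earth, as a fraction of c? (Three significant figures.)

Compose velocities in two stages. Stage 1 (into S'): u₁ = (0.8915+0.6562)/(1+0.8915×0.6562) = 0.97647.
Stage 2 (into S): u = (0.97647+0.7423)/(1+0.97647×0.7423) = 0.99648, so the speed is 0.996c.

0.996c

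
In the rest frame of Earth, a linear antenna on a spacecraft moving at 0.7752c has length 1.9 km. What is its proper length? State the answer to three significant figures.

β² = 0.60093504, so γ = 1/√0.39906496 = 1.583.
Proper length: L₀ = γ·L = 1.583 × 1.9 = 3.01 km.

3.01 km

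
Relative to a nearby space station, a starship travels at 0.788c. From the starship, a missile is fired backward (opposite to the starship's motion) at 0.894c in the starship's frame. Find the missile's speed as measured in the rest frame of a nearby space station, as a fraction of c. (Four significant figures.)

Relativistic velocity addition: u = (u' + v)/(1 + u'v/c²), with u' = −0.894c and v = 0.788c.
Numerator: −0.894 + 0.788 = −0.106. Denominator: 1 + (−0.894)(0.788) = 0.295528.
u = −0.106/0.295528 = −0.35868, so the speed is 0.3587c.

0.3587c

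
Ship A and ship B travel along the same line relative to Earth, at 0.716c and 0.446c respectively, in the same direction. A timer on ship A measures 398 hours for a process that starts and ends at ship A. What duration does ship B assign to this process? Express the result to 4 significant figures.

433.6 hours

The velocity of ship A relative to ship B is (0.716 − 0.446)c / (1 − 0.716×0.446) = 0.39667c; relative speed 0.39667c.
At |u| = 0.39667c, γ = (1 − 0.157347)^(−1/2) = 1.0894.
The clock on ship A records proper time, so ship B measures Δt = γΔτ = 1.0894 × 398 = 433.6 hours.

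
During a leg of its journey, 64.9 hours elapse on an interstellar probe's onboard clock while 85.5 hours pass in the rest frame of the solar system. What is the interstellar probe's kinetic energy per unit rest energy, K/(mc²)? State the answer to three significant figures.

0.317

The time-dilation ratio gives γ = 85.5/64.9 = 1.31741.
K/(mc²) = γ − 1 = 1.31741 − 1 = 0.317.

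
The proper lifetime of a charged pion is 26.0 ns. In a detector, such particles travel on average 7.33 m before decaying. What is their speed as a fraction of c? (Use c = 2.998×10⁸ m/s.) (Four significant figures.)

0.6851c

d = βγcτ ⇒ βγ = d/(cτ) = 7.330 m / (7.7948 m) = 0.94037.
β = (βγ)/√(1+(βγ)²) = 0.94037/√1.884296 = 0.6851.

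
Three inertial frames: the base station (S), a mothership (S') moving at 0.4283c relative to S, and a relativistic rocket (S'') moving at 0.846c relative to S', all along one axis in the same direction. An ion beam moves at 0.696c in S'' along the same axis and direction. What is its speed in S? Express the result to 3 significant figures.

Apply u = (u'+v)/(1+u'v) twice. Ion beam in the mothership frame: (0.696+0.846)/(1+0.696·0.846) = 1.542/1.588816 = 0.97053c.
That velocity, transformed to the rest frame of the base station: (0.97053+0.4283)/(1+0.97053·0.4283) = 1.39883/1.415677999 = 0.9881c.

0.988c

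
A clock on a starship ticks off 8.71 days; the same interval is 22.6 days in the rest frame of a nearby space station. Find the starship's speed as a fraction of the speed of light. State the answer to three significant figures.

0.923c

γ = Δt/Δτ = 22.6/8.71 = 2.5947.
β = √(1 − 1/γ²) = √(1 − 0.148534) = √0.851466 = 0.923.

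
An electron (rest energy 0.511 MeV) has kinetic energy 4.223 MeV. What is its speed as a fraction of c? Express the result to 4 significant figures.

K = (γ−1)mc², so γ = 1 + 4.223/0.511 = 9.2642.
Then v/c = √(1 − γ⁻²) = √(1 − 0.0116516) = √0.9883484 = 0.9942.

0.9942c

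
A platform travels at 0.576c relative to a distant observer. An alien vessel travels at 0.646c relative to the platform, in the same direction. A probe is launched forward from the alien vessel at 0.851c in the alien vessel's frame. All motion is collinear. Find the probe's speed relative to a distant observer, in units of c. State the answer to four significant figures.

First combine the probe and alien vessel (S''→S'): u₁ = (0.851 + 0.646)/(1 + 0.851×0.646) = 1.497/1.549746 = 0.96596.
Then combine with the platform (S'→S): u = (0.96596 + 0.576)/(1 + 0.96596×0.576) = 1.54196/1.55639296 = 0.99073.

0.9907c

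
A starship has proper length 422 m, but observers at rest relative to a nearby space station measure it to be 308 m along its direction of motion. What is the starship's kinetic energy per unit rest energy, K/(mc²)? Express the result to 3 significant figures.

0.370

Length contraction gives γ = L₀/L = 422/308 = 1.37013.
Since K = (γ−1)mc², K/(mc²) = 1.37013 − 1 = 0.370.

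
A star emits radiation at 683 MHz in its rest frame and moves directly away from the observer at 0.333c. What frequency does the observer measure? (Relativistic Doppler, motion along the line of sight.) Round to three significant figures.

483 MHz

Relativistic Doppler (source moving away): f_obs = f_src · √((1−β)/(1+β)).
With β = 0.333: factor = √(0.667/1.333) = 0.70737.
f_obs = 683 × 0.70737 = 483 MHz.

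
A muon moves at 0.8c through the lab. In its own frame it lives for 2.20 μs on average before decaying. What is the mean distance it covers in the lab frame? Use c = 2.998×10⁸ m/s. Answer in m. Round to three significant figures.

With β = 0.8, γ = 1/√(1 − 0.8²) = 1/√0.36 = 1.6667.
Lab-frame lifetime: Δt = γτ = 1.6667 × 2.20 μs = 3.6667 μs.
Distance: d = vΔt = 0.8 × 2.998×10⁸ m/s × 3.6667×10^-6 s = 879 m.

879 m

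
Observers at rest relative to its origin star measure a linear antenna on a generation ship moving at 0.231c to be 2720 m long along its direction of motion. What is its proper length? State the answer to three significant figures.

γ = 1/√(1 − β²) = 1/√(1 − 0.053361) = 1/√0.946639 = 1/0.972954 = 1.0278.
Proper length: L₀ = γ·L = 1.0278 × 2720 = 2800 m.

2800 m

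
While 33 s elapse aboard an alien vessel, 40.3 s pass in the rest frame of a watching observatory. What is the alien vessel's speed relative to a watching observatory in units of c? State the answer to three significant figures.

γ = Δt/Δτ = 40.3/33 = 1.2212.
β = √(1 − 1/γ²) = √(1 − 0.670543) = √0.329457 = 0.574.

0.574c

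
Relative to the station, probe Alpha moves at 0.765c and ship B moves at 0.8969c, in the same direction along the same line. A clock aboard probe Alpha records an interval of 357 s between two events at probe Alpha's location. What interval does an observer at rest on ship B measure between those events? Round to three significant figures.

Transform probe Alpha's velocity into ship B's frame: (0.765 − 0.8969)/(1 − 0.765·0.8969) = −0.1319/0.3138715, so the relative speed is 0.42024c.
γ for this relative speed: γ = 1/√(1 − 0.176602) = 1.102.
Probe Alpha's interval is proper; time dilation gives Δt_B = γΔτ = 1.102 × 357 s = 393 s.

393 s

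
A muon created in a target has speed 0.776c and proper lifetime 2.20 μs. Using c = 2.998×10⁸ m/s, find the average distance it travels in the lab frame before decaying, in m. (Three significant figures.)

With β = 0.776, γ = 1/√(1 − 0.776²) = 1/√0.397824 = 1.5855.
Lab-frame lifetime: Δt = γτ = 1.5855 × 2.20 μs = 3.4881 μs.
Distance: d = vΔt = 0.776 × 2.998×10⁸ m/s × 3.4881×10^-6 s = 811 m.

811 m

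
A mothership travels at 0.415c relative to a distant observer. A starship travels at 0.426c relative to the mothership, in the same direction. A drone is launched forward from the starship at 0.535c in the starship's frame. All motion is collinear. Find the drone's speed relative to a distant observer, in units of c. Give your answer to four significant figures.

0.9040c

Apply u = (u'+v)/(1+u'v) twice. Drone in the mothership frame: (0.535+0.426)/(1+0.535·0.426) = 0.961/1.22791 = 0.78263c.
That velocity, transformed to the rest frame of a distant observer: (0.78263+0.415)/(1+0.78263·0.415) = 1.19763/1.32479145 = 0.90401c.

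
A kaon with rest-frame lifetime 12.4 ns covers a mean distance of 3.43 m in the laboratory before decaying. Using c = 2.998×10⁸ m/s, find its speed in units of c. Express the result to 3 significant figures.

Let x = d/(cτ) = 3.430 m / (2.998×10⁸ m/s × 1.240×10^-8 s) = 0.92266. Since d = βγcτ, x = βγ = β/√(1−β²).
Solving: β² = x²/(1+x²) = 0.851301/1.851301 = 0.459839, so β = 0.678.

0.678c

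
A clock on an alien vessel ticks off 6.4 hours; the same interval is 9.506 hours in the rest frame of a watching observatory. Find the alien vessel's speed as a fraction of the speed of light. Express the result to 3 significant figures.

0.739c

γ = Δt/Δτ = 9.506/6.4 = 1.4853.
β = √(1 − 1/γ²) = √(1 − 0.453285) = √0.546715 = 0.739.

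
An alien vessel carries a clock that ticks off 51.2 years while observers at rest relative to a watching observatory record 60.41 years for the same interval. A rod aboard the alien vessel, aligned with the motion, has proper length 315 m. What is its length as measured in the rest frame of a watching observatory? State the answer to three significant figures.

267 m

γ = Δt/Δτ = 60.41/51.2 = 1.17988.
L = L₀/γ = 315/1.17988 = 267 m.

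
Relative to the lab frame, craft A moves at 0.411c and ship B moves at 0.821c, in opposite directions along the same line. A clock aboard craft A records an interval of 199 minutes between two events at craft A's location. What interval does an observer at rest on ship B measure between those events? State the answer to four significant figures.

Transform craft A's velocity into ship B's frame: (0.411 + 0.821)/(1 + 0.411·0.821) = 1.232/1.337431, so the relative speed is 0.92117c.
At |u| = 0.92117c, γ = (1 − 0.848554)^(−1/2) = 2.5696.
The clock on craft A records proper time, so ship B measures Δt = γΔτ = 2.5696 × 199 = 511.4 minutes.

511.4 minutes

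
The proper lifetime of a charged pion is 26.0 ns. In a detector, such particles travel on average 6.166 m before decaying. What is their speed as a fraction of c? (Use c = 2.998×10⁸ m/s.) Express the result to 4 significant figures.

0.6204c

d = βγcτ ⇒ βγ = d/(cτ) = 6.166 m / (7.7948 m) = 0.79104.
β = (βγ)/√(1+(βγ)²) = 0.79104/√1.625744 = 0.6204.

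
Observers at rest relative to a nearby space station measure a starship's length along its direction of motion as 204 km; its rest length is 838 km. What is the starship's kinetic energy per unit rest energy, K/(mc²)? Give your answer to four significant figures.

γ = L₀/L = 838/204 = 4.10784.
Since K = (γ−1)mc², K/(mc²) = 4.10784 − 1 = 3.108.

3.108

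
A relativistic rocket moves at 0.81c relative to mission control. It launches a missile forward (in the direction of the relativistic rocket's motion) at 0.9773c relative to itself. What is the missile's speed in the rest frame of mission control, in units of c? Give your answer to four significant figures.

In units of c, u = (u' + v)/(1 + u'v) with u' = 0.9773 and v = 0.81.
Numerator: 0.9773 + 0.81 = 1.7873. Denominator: 1 + (0.9773)(0.81) = 1.791613.
u = 1.7873/1.791613 = 0.99759, so the speed is 0.9976c.

0.9976c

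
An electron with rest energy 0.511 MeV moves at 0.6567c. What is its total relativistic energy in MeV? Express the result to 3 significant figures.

0.678 MeV

With β = 0.6567, γ = 1/√(1 − 0.6567²) = 1/√0.56874511 = 1.326.
Total energy: E = γmc² = 1.326 × 0.511 MeV = 0.678 MeV.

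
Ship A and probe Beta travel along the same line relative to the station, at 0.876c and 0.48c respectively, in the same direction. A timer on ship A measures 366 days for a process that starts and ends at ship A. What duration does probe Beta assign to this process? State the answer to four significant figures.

501.3 days

Transform ship A's velocity into probe Beta's frame: (0.876 − 0.48)/(1 − 0.876·0.48) = 0.396/0.57952, so the relative speed is 0.68332c.
γ for this relative speed: γ = 1/√(1 − 0.466926) = 1.3696.
Ship A's interval is proper; time dilation gives Δt_B = γΔτ = 1.3696 × 366 days = 501.3 days.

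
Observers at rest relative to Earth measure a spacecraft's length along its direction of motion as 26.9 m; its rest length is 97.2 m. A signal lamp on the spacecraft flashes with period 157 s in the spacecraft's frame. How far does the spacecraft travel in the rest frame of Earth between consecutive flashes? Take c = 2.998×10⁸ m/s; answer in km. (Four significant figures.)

1.634×10^8 km

γ = L₀/L = 97.2/26.9 = 3.61338.
β = √(1 − 1/γ²) = 0.96094. Lab-frame period = γτ = 3.61338×157 s = 567.3 s. Distance = βc × γτ = 0.96094 × 2.998×10⁸ m/s × 567.3 s = 1.6343×10^11 m = 1.634×10^8 km.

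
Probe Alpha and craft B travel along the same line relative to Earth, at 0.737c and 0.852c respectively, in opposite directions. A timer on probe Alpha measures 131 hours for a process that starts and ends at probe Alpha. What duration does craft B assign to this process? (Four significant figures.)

Transform probe Alpha's velocity into craft B's frame: (0.737 + 0.852)/(1 + 0.737·0.852) = 1.589/1.627924, so the relative speed is 0.97609c.
At |u| = 0.97609c, γ = (1 − 0.952752)^(−1/2) = 4.6005.
Probe Alpha's interval is proper; time dilation gives Δt_B = γΔτ = 4.6005 × 131 hours = 602.7 hours.

602.7 hours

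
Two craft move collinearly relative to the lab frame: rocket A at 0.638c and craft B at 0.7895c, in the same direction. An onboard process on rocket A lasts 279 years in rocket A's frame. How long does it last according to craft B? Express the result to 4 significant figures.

293.0 years

The velocity of rocket A relative to craft B is (0.638 − 0.7895)c / (1 − 0.638×0.7895) = −0.30526c; relative speed 0.30526c.
γ for this relative speed: γ = 1/√(1 − 0.0931837) = 1.0501.
Rocket A's interval is proper; time dilation gives Δt_B = γΔτ = 1.0501 × 279 years = 293.0 years.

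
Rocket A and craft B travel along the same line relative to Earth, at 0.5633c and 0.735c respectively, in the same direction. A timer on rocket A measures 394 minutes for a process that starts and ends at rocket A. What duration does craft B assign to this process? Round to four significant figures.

412.1 minutes

The velocity of rocket A relative to craft B is (0.5633 − 0.735)c / (1 − 0.5633×0.735) = −0.29302c; relative speed 0.29302c.
At |u| = 0.29302c, γ = (1 − 0.0858607)^(−1/2) = 1.0459.
Rocket A's interval is proper; time dilation gives Δt_B = γΔτ = 1.0459 × 394 minutes = 412.1 minutes.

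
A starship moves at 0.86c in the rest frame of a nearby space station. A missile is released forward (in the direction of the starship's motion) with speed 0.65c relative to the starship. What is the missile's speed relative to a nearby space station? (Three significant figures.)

Relativistic velocity addition: u = (u' + v)/(1 + u'v/c²), with u' = 0.65c and v = 0.86c.
Numerator: 0.65 + 0.86 = 1.51. Denominator: 1 + (0.65)(0.86) = 1.559.
u = 1.51/1.559 = 0.96857, so the speed is 0.969c.

0.969c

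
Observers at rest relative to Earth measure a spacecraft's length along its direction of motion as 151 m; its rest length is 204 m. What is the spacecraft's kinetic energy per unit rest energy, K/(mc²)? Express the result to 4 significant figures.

From L = L₀/γ: γ = 204/151 = 1.35099.
K/(mc²) = γ − 1 = 1.35099 − 1 = 0.3510.

0.3510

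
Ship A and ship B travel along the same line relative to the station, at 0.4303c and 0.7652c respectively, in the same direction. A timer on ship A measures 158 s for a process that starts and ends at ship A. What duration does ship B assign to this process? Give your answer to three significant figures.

182 s

Transform ship A's velocity into ship B's frame: (0.4303 − 0.7652)/(1 − 0.4303·0.7652) = −0.3349/0.67073444, so the relative speed is 0.4993c.
At |u| = 0.4993c, γ = (1 − 0.2493)^(−1/2) = 1.1542.
Ship A's interval is proper; time dilation gives Δt_B = γΔτ = 1.1542 × 158 s = 182 s.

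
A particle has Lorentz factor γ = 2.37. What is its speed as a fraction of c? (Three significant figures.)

β = √(1 − 1/γ²) = √(1 − 1/5.6169) = √0.821966 = 0.907.

0.907c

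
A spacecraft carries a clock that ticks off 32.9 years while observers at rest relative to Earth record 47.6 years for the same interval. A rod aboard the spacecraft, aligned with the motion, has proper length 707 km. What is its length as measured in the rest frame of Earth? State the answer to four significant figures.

From Δt = γΔτ: γ = 47.6/32.9 = 1.44681.
The rod contracts by the same γ: 707 km / 1.44681 = 488.7 km.

488.7 km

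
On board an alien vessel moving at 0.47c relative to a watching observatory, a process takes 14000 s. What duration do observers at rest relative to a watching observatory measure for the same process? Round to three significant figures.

15900 s

With β = 0.47, γ = 1/√(1 − 0.47²) = 1/√0.7791 = 1.1329.
Time dilation: Δt = γ·Δτ = 1.1329 × 14000 = 15900 s.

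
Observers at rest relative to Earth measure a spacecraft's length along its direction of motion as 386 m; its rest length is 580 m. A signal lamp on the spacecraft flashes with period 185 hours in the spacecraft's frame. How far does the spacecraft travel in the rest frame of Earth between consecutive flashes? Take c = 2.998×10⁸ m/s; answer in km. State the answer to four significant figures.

From L = L₀/γ: γ = 580/386 = 1.50259.
β = √(1 − 1/γ²) = 0.74638. Lab-frame period = γτ = 1.50259×185 hours = 277.98 hours. Distance = βc × γτ = 0.74638 × 2.998×10⁸ m/s × 1000728 s = 2.2393×10^14 m = 2.239×10^11 km.

2.239×10^11 km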